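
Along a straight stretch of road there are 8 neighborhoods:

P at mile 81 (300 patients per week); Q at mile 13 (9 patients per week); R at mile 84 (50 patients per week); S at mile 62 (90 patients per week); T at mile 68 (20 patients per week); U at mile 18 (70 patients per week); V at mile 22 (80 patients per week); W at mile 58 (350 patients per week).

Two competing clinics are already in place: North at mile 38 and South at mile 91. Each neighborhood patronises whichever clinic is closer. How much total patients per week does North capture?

599

The indifferent point is the midpoint (38+91)/2 = 64.5; neighborhoods left of it (closer to North at 38) go to North, those right go to South.
  Q at 13 (w=9) → North
  U at 18 (w=70) → North
  V at 22 (w=80) → North
  W at 58 (w=350) → North
  S at 62 (w=90) → North
  T at 68 (w=20) → South
  P at 81 (w=300) → South
  R at 84 (w=50) → South
North captures 599; South captures 370.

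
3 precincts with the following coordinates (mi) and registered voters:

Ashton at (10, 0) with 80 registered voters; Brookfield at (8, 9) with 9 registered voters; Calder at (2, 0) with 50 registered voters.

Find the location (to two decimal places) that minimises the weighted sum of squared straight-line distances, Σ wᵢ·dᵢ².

(6.99, 0.58)

The minimiser of Σwᵢ‖p−pᵢ‖² is the weighted centroid p* = (Σwᵢpᵢ)/(Σwᵢ).
Σwᵢ = 139.
Σwᵢxᵢ = 80·10 + 9·8 + 50·2 = 972.
Σwᵢyᵢ = 80·0 + 9·9 + 50·0 = 81.
x* = 972/139 = 6.99, y* = 81/139 = 0.58.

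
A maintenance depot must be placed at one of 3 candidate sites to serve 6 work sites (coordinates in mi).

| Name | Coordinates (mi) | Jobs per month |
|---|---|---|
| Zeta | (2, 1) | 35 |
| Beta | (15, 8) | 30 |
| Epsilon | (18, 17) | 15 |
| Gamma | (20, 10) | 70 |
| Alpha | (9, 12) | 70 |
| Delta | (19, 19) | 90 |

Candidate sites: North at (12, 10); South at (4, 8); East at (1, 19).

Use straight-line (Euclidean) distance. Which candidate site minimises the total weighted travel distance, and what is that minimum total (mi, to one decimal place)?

North, total 2555.9 mi

Total weighted distance at each candidate:
  North (12, 10): total = 2555.9
  South (4, 8): total = 4085.5
  East (1, 19): total = 5257.6
Minimum is at North with total 2555.9 mi.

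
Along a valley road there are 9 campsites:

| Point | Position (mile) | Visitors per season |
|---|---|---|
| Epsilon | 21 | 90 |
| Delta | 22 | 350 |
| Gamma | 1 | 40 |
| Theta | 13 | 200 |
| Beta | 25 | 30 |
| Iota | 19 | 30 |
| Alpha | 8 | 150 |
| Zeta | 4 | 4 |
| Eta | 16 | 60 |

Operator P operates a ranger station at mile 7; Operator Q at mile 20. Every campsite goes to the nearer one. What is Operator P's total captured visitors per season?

The indifferent point is the midpoint (7+20)/2 = 13.5; campsites left of it (closer to Operator P at 7) go to Operator P, those right go to Operator Q.
  Gamma at 1 (w=40) → Operator P
  Zeta at 4 (w=4) → Operator P
  Alpha at 8 (w=150) → Operator P
  Theta at 13 (w=200) → Operator P
  Eta at 16 (w=60) → Operator Q
  Iota at 19 (w=30) → Operator Q
  Epsilon at 21 (w=90) → Operator Q
  Delta at 22 (w=350) → Operator Q
  Beta at 25 (w=30) → Operator Q
Operator P captures 394; Operator Q captures 560.

394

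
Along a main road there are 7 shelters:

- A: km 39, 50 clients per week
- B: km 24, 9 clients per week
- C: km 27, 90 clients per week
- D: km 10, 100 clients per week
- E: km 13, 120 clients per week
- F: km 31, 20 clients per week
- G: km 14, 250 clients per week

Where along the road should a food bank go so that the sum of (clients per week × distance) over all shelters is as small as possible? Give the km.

For a sum of weighted absolute distances on a line, the optimum is the weighted median (not the mean). Total weight W = 639; half-weight = 319.5.
Sort by position and accumulate weight:
  km 10 (D, w=100) → cum 100
  km 13 (E, w=120) → cum 220
  km 14 (G, w=250) → cum 470  ≥ 319.5 → median here
  km 24 (B, w=9) → cum 479
  km 27 (C, w=90) → cum 569
  km 31 (F, w=20) → cum 589
  km 39 (A, w=50) → cum 639
Optimal location: km 14.

x = 14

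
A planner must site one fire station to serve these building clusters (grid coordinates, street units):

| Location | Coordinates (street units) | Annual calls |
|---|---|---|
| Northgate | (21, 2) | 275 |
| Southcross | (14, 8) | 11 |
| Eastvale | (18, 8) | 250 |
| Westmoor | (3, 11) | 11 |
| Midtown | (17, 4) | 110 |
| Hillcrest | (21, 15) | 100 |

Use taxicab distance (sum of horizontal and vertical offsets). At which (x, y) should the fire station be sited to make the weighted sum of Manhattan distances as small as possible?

Manhattan distance separates: Σwᵢ(|x−xᵢ|+|y−yᵢ|) = Σwᵢ|x−xᵢ| + Σwᵢ|y−yᵢ|, so x and y are optimised independently as 1-D weighted medians.
Total weight W = 757; half = 378.5.
x-coordinate, sorted with cumulative weight:
  x=3 (Westmoor, w=11) cum 11
  x=14 (Southcross, w=11) cum 22
  x=17 (Midtown, w=110) cum 132
  x=18 (Eastvale, w=250) cum 382  ← median
  x=21 (Northgate, w=275) cum 657
  x=21 (Hillcrest, w=100) cum 757
⇒ x* = 18
y-coordinate, sorted with cumulative weight:
  y=2 (Northgate, w=275) cum 275
  y=4 (Midtown, w=110) cum 385  ← median
  y=8 (Southcross, w=11) cum 396
  y=8 (Eastvale, w=250) cum 646
  y=11 (Westmoor, w=11) cum 657
  y=15 (Hillcrest, w=100) cum 757
⇒ y* = 4

(18, 4)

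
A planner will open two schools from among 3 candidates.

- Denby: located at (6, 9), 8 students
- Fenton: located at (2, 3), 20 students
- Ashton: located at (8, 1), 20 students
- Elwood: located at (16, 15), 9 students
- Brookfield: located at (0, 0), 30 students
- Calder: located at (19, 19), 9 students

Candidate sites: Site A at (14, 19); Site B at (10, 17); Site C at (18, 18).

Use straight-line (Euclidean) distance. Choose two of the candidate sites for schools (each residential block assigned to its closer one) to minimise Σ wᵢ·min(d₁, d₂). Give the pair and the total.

Evaluate every pair (each demand assigned to the nearer of the two):
  {Site B, Site C}: total = 1353.4
  {Site A, Site B}: total = 1393.5
  {Site A, Site C}: total = 1635.1
Best pair: {Site B, Site C} with total 1353.4.

{Site B, Site C}, total 1353.4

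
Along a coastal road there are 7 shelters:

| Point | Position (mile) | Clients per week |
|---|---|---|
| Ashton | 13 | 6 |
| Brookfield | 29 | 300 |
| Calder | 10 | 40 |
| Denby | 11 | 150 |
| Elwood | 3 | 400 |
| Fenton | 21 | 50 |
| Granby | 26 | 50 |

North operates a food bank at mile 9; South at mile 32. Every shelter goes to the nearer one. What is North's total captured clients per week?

The indifferent point is the midpoint (9+32)/2 = 20.5; shelters left of it (closer to North at 9) go to North, those right go to South.
  Elwood at 3 (w=400) → North
  Calder at 10 (w=40) → North
  Denby at 11 (w=150) → North
  Ashton at 13 (w=6) → North
  Fenton at 21 (w=50) → South
  Granby at 26 (w=50) → South
  Brookfield at 29 (w=300) → South
North captures 596; South captures 400.

596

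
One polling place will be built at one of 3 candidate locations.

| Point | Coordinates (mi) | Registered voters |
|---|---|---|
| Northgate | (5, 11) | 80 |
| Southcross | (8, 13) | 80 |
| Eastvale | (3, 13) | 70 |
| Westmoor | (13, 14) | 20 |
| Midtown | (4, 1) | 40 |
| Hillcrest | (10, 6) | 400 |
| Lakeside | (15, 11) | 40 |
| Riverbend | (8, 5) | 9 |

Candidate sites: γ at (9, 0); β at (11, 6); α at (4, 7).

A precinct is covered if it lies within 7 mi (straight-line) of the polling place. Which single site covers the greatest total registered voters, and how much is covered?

α, covering 599

Coverage radius r = 7 mi; a point is covered iff (Δx)²+(Δy)² ≤ 7² = 49.
  γ (9, 0): covers {Midtown, Hillcrest, Riverbend} → 449
  β (11, 6): covers {Hillcrest, Lakeside, Riverbend} → 449
  α (4, 7): covers {Northgate, Eastvale, Midtown, Hillcrest, Riverbend} → 599
Maximum coverage at α: 599 registered voters.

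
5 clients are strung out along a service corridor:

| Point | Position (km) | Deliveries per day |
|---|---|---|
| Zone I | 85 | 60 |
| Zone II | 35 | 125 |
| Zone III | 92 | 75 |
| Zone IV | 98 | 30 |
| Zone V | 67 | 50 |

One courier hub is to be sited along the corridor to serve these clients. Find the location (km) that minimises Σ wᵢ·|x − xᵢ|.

For a sum of weighted absolute distances on a line, the optimum is the weighted median (not the mean). Total weight W = 340; half-weight = 170.
Sort by position and accumulate weight:
  km 35 (Zone II, w=125) → cum 125
  km 67 (Zone V, w=50) → cum 175  ≥ 170 → median here
  km 85 (Zone I, w=60) → cum 235
  km 92 (Zone III, w=75) → cum 310
  km 98 (Zone IV, w=30) → cum 340
Optimal location: km 67.

x = 67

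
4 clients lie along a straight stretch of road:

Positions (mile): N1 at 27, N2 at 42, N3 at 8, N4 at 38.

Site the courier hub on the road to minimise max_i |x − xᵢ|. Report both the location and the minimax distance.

location 25, max distance 17

The 1-center on a line is the midpoint of the two extreme points: leftmost at 8, rightmost at 42.
Optimal location = (8 + 42)/2 = 25; maximum distance = (42 − 8)/2 = 17.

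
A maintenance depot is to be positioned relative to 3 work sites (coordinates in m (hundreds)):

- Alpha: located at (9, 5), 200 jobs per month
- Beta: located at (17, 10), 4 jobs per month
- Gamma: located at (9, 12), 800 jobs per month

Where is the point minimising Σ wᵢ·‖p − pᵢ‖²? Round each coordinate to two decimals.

(9.03, 10.60)

The minimiser of Σwᵢ‖p−pᵢ‖² is the weighted centroid p* = (Σwᵢpᵢ)/(Σwᵢ).
Σwᵢ = 1004.
Σwᵢxᵢ = 200·9 + 4·17 + 800·9 = 9068.
Σwᵢyᵢ = 200·5 + 4·10 + 800·12 = 10640.
x* = 9068/1004 = 9.03, y* = 10640/1004 = 10.60.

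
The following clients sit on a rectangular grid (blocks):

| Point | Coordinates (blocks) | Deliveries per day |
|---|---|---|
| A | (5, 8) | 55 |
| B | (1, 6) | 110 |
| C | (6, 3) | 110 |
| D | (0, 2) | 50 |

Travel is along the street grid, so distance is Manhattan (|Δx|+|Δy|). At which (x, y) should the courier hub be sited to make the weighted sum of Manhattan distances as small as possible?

Manhattan distance separates: Σwᵢ(|x−xᵢ|+|y−yᵢ|) = Σwᵢ|x−xᵢ| + Σwᵢ|y−yᵢ|, so x and y are optimised independently as 1-D weighted medians.
Total weight W = 325; half = 162.5.
x-coordinate, sorted with cumulative weight:
  x=0 (D, w=50) cum 50
  x=1 (B, w=110) cum 160
  x=5 (A, w=55) cum 215  ← median
  x=6 (C, w=110) cum 325
⇒ x* = 5
y-coordinate, sorted with cumulative weight:
  y=2 (D, w=50) cum 50
  y=3 (C, w=110) cum 160
  y=6 (B, w=110) cum 270  ← median
  y=8 (A, w=55) cum 325
⇒ y* = 6

(5, 6)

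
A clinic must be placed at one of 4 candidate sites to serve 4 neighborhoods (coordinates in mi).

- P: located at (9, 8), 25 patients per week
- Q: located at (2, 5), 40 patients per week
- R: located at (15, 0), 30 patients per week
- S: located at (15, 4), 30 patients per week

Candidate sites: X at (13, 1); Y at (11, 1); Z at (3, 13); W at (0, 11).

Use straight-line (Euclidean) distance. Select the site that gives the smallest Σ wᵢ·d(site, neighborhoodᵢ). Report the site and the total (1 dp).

Total weighted distance at each candidate:
  X (13, 1): total = 845.0
  Y (11, 1): total = 849.7
  Z (3, 13): total = 1498.5
  W (0, 11): total = 1544.8
Minimum is at X with total 845.0 mi.

X, total 845.0 mi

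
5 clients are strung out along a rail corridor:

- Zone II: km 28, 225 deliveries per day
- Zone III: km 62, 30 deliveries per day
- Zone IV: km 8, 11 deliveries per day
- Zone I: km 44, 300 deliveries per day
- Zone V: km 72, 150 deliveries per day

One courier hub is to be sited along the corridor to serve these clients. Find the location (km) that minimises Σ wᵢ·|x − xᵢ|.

For a sum of weighted absolute distances on a line, the optimum is the weighted median (not the mean). Total weight W = 716; half-weight = 358.
Sort by position and accumulate weight:
  km 8 (Zone IV, w=11) → cum 11
  km 28 (Zone II, w=225) → cum 236
  km 44 (Zone I, w=300) → cum 536  ≥ 358 → median here
  km 62 (Zone III, w=30) → cum 566
  km 72 (Zone V, w=150) → cum 716
Optimal location: km 44.

x = 44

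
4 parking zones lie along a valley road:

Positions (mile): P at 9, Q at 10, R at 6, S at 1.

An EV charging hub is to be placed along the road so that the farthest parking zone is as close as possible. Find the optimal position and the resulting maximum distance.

location 5.5, max distance 4.5

The 1-center on a line is the midpoint of the two extreme points: leftmost at 1, rightmost at 10.
Optimal location = (1 + 10)/2 = 5.5; maximum distance = (10 − 1)/2 = 4.5.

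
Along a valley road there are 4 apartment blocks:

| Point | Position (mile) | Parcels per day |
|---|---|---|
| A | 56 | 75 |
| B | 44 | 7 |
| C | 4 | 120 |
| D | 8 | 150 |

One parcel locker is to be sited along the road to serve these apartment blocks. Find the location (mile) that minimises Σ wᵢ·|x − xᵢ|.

For a sum of weighted absolute distances on a line, the optimum is the weighted median (not the mean). Total weight W = 352; half-weight = 176.
Sort by position and accumulate weight:
  mile 4 (C, w=120) → cum 120
  mile 8 (D, w=150) → cum 270  ≥ 176 → median here
  mile 44 (B, w=7) → cum 277
  mile 56 (A, w=75) → cum 352
Optimal location: mile 8.

x = 8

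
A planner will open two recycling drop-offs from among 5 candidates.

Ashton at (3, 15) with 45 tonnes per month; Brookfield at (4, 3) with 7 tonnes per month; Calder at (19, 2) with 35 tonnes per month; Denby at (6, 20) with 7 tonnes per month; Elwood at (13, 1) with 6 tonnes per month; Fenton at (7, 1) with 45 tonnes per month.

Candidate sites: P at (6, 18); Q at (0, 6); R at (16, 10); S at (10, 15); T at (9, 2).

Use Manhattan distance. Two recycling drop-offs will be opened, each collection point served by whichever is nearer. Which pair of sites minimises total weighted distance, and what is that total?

{P, T}, total 841

Evaluate every pair (each demand assigned to the nearer of the two):
  {P, T}: total = 841
  {S, T}: total = 935
  {Q, T}: total = 1237
  {R, T}: total = 1507
  {P, R}: total = 1670
  {Q, R}: total = 1726
  {R, S}: total = 1726
  {P, Q}: total = 1786
  {Q, S}: total = 1839
  {P, S}: total = 2040
Best pair: {P, T} with total 841.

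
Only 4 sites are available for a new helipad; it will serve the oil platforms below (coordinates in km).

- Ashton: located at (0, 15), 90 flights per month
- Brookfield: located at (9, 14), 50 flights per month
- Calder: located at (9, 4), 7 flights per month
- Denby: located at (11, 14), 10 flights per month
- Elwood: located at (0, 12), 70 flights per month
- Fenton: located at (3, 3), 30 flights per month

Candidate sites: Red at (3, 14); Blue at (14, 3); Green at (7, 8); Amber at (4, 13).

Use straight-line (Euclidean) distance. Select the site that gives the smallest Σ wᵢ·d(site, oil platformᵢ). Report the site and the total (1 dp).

Total weighted distance at each candidate:
  Red (3, 14): total = 1328.6
  Blue (14, 3): total = 3908.4
  Green (7, 8): total = 2067.1
  Amber (4, 13): total = 1390.3
Minimum is at Red with total 1328.6 km.

Red, total 1328.6 km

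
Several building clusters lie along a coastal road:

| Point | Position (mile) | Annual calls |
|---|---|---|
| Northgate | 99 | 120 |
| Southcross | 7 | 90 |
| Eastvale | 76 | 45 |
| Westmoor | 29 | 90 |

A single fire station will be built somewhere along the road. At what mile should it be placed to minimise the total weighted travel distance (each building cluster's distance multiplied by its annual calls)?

x = 29

For a sum of weighted absolute distances on a line, the optimum is the weighted median (not the mean). Total weight W = 345; half-weight = 172.5.
Sort by position and accumulate weight:
  mile 7 (Southcross, w=90) → cum 90
  mile 29 (Westmoor, w=90) → cum 180  ≥ 172.5 → median here
  mile 76 (Eastvale, w=45) → cum 225
  mile 99 (Northgate, w=120) → cum 345
Optimal location: mile 29.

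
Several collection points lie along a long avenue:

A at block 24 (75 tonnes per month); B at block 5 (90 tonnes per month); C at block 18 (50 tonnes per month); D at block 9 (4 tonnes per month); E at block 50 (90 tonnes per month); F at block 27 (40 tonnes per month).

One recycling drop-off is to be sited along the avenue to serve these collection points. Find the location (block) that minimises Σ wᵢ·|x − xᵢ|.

For a sum of weighted absolute distances on a line, the optimum is the weighted median (not the mean). Total weight W = 349; half-weight = 174.5.
Sort by position and accumulate weight:
  block 5 (B, w=90) → cum 90
  block 9 (D, w=4) → cum 94
  block 18 (C, w=50) → cum 144
  block 24 (A, w=75) → cum 219  ≥ 174.5 → median here
  block 27 (F, w=40) → cum 259
  block 50 (E, w=90) → cum 349
Optimal location: block 24.

x = 24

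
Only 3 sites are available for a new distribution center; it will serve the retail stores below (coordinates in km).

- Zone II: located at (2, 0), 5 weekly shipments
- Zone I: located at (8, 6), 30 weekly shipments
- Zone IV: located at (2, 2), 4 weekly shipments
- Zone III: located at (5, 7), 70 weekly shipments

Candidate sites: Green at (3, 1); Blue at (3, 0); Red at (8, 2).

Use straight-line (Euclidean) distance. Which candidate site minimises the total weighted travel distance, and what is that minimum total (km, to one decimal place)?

Total weighted distance at each candidate:
  Green (3, 1): total = 667.6
  Blue (3, 0): total = 757.9
  Red (8, 2): total = 583.8
Minimum is at Red with total 583.8 km.

Red, total 583.8 km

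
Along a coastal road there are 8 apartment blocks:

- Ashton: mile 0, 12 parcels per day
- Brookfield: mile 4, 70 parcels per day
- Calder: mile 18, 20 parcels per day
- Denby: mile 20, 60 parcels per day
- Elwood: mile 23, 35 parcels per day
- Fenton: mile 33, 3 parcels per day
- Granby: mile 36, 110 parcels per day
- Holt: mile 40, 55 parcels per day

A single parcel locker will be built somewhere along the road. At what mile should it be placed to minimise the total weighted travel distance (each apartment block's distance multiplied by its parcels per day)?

For a sum of weighted absolute distances on a line, the optimum is the weighted median (not the mean). Total weight W = 365; half-weight = 182.5.
Sort by position and accumulate weight:
  mile 0 (Ashton, w=12) → cum 12
  mile 4 (Brookfield, w=70) → cum 82
  mile 18 (Calder, w=20) → cum 102
  mile 20 (Denby, w=60) → cum 162
  mile 23 (Elwood, w=35) → cum 197  ≥ 182.5 → median here
  mile 33 (Fenton, w=3) → cum 200
  mile 36 (Granby, w=110) → cum 310
  mile 40 (Holt, w=55) → cum 365
Optimal location: mile 23.

x = 23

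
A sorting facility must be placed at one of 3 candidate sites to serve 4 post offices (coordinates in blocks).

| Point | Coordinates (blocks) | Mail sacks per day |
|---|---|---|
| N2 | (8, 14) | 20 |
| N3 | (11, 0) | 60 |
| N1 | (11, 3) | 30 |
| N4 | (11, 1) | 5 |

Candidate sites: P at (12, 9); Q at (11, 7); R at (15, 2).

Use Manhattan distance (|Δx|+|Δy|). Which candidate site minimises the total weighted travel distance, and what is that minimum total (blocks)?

Q, total 770 blocks

Total weighted distance at each candidate:
  P (12, 9): total = 1035
  Q (11, 7): total = 770
  R (15, 2): total = 915
Minimum is at Q with total 770 blocks.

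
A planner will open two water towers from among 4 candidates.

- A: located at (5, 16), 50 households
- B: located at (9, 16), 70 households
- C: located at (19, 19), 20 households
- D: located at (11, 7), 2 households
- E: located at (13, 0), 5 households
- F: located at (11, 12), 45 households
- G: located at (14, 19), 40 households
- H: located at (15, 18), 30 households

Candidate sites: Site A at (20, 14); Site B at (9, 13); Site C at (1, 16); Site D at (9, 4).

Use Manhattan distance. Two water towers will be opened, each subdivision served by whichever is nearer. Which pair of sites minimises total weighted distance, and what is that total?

{Site A, Site B}, total 1626

Evaluate every pair (each demand assigned to the nearer of the two):
  {Site A, Site B}: total = 1626
  {Site B, Site C}: total = 1736
  {Site B, Site D}: total = 1835
  {Site A, Site C}: total = 2222
  {Site C, Site D}: total = 2800
  {Site A, Site D}: total = 2970
Best pair: {Site A, Site B} with total 1626.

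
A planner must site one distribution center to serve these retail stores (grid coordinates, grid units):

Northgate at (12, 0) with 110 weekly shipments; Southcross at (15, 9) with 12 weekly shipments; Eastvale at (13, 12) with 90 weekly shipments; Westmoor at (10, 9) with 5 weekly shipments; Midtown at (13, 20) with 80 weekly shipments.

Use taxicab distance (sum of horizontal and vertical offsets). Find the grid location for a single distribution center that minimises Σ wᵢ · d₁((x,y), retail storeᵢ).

(13, 12)

Manhattan distance separates: Σwᵢ(|x−xᵢ|+|y−yᵢ|) = Σwᵢ|x−xᵢ| + Σwᵢ|y−yᵢ|, so x and y are optimised independently as 1-D weighted medians.
Total weight W = 297; half = 148.5.
x-coordinate, sorted with cumulative weight:
  x=10 (Westmoor, w=5) cum 5
  x=12 (Northgate, w=110) cum 115
  x=13 (Eastvale, w=90) cum 205  ← median
  x=13 (Midtown, w=80) cum 285
  x=15 (Southcross, w=12) cum 297
⇒ x* = 13
y-coordinate, sorted with cumulative weight:
  y=0 (Northgate, w=110) cum 110
  y=9 (Southcross, w=12) cum 122
  y=9 (Westmoor, w=5) cum 127
  y=12 (Eastvale, w=90) cum 217  ← median
  y=20 (Midtown, w=80) cum 297
⇒ y* = 12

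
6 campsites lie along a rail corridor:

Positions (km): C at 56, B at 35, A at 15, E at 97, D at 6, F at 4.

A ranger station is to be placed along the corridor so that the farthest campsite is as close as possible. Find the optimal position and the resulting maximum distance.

The 1-center on a line is the midpoint of the two extreme points: leftmost at 4, rightmost at 97.
Optimal location = (4 + 97)/2 = 50.5; maximum distance = (97 − 4)/2 = 46.5.

location 50.5, max distance 46.5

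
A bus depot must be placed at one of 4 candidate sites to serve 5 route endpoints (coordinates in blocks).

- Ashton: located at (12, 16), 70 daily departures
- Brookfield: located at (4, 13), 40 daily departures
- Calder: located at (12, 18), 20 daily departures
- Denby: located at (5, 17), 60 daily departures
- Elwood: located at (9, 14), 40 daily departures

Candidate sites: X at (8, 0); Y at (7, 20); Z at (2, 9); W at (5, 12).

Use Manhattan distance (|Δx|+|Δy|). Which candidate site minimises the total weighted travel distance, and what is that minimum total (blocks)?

W, total 1650 blocks

Total weighted distance at each candidate:
  X (8, 0): total = 4320
  Y (7, 20): total = 1790
  Z (2, 9): total = 2950
  W (5, 12): total = 1650
Minimum is at W with total 1650 blocks.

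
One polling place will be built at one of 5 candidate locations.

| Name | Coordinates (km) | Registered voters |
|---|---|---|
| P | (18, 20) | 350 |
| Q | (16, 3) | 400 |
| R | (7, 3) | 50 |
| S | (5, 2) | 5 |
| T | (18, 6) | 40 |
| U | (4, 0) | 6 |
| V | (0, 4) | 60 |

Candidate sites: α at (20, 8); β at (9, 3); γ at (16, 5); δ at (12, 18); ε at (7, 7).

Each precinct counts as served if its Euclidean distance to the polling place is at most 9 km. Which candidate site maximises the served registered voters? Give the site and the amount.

Coverage radius r = 9 km; a point is covered iff (Δx)²+(Δy)² ≤ 9² = 81.
  α (20, 8): covers {Q, T} → 440
  β (9, 3): covers {Q, R, S, U} → 461
  γ (16, 5): covers {Q, T} → 440
  δ (12, 18): covers {P} → 350
  ε (7, 7): covers {R, S, U, V} → 121
Maximum coverage at β: 461 registered voters.

β, covering 461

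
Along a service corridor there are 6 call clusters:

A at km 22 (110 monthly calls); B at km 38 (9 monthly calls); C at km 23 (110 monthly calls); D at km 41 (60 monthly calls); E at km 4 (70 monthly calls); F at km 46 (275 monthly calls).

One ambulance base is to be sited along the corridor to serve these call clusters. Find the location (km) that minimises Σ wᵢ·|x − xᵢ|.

For a sum of weighted absolute distances on a line, the optimum is the weighted median (not the mean). Total weight W = 634; half-weight = 317.
Sort by position and accumulate weight:
  km 4 (E, w=70) → cum 70
  km 22 (A, w=110) → cum 180
  km 23 (C, w=110) → cum 290
  km 38 (B, w=9) → cum 299
  km 41 (D, w=60) → cum 359  ≥ 317 → median here
  km 46 (F, w=275) → cum 634
Optimal location: km 41.

x = 41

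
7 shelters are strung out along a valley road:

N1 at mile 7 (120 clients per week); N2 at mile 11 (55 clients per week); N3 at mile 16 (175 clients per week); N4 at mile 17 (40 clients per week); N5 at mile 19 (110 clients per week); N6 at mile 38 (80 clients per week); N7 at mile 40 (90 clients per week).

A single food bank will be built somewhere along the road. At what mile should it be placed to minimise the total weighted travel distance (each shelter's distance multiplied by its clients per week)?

x = 16

For a sum of weighted absolute distances on a line, the optimum is the weighted median (not the mean). Total weight W = 670; half-weight = 335.
Sort by position and accumulate weight:
  mile 7 (N1, w=120) → cum 120
  mile 11 (N2, w=55) → cum 175
  mile 16 (N3, w=175) → cum 350  ≥ 335 → median here
  mile 17 (N4, w=40) → cum 390
  mile 19 (N5, w=110) → cum 500
  mile 38 (N6, w=80) → cum 580
  mile 40 (N7, w=90) → cum 670
Optimal location: mile 16.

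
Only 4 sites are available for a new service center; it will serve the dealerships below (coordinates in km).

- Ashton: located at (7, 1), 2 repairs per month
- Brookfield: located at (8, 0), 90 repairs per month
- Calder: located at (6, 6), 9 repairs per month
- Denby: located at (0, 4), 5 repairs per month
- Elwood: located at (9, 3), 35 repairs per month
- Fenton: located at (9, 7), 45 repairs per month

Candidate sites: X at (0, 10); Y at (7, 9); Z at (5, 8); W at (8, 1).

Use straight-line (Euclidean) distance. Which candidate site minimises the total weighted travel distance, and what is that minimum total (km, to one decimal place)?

Total weighted distance at each candidate:
  X (0, 10): total = 2096.2
  Y (7, 9): total = 1251.1
  Z (5, 8): total = 1245.3
  W (8, 1): total = 535.2
Minimum is at W with total 535.2 km.

W, total 535.2 km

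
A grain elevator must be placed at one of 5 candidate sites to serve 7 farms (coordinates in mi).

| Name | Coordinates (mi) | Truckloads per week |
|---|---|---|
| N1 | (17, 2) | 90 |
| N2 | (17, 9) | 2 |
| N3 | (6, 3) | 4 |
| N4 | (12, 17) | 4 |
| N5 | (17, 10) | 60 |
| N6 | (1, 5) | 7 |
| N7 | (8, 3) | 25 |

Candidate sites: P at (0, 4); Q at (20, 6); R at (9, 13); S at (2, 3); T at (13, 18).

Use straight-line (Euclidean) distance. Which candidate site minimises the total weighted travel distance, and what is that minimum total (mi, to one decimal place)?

Q, total 1312.6 mi

Total weighted distance at each candidate:
  P (0, 4): total = 2964.2
  Q (20, 6): total = 1312.6
  R (9, 13): total = 2146.9
  S (2, 3): total = 2629.0
  T (13, 18): total = 2631.7
Minimum is at Q with total 1312.6 mi.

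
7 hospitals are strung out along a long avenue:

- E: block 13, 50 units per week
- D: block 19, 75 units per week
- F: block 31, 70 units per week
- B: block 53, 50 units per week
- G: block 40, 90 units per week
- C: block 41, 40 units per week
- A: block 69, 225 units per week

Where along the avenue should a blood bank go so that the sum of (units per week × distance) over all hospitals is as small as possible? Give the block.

For a sum of weighted absolute distances on a line, the optimum is the weighted median (not the mean). Total weight W = 600; half-weight = 300.
Sort by position and accumulate weight:
  block 13 (E, w=50) → cum 50
  block 19 (D, w=75) → cum 125
  block 31 (F, w=70) → cum 195
  block 40 (G, w=90) → cum 285
  block 41 (C, w=40) → cum 325  ≥ 300 → median here
  block 53 (B, w=50) → cum 375
  block 69 (A, w=225) → cum 600
Optimal location: block 41.

x = 41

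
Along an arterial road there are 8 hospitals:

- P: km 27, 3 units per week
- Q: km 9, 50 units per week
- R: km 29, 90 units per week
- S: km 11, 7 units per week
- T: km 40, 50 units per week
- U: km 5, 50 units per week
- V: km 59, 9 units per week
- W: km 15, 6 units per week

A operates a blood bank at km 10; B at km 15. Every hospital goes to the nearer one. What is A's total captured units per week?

107

The indifferent point is the midpoint (10+15)/2 = 12.5; hospitals left of it (closer to A at 10) go to A, those right go to B.
  U at 5 (w=50) → A
  Q at 9 (w=50) → A
  S at 11 (w=7) → A
  W at 15 (w=6) → B
  P at 27 (w=3) → B
  R at 29 (w=90) → B
  T at 40 (w=50) → B
  V at 59 (w=9) → B
A captures 107; B captures 158.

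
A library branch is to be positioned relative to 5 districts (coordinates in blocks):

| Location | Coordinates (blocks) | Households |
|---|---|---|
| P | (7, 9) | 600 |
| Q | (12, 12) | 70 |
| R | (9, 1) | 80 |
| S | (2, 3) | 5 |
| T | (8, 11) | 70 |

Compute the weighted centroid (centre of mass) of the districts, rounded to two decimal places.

The minimiser of Σwᵢ‖p−pᵢ‖² is the weighted centroid p* = (Σwᵢpᵢ)/(Σwᵢ).
Σwᵢ = 825.
Σwᵢxᵢ = 600·7 + 70·12 + 80·9 + 5·2 + 70·8 = 6330.
Σwᵢyᵢ = 600·9 + 70·12 + 80·1 + 5·3 + 70·11 = 7105.
x* = 6330/825 = 7.67, y* = 7105/825 = 8.61.

(7.67, 8.61)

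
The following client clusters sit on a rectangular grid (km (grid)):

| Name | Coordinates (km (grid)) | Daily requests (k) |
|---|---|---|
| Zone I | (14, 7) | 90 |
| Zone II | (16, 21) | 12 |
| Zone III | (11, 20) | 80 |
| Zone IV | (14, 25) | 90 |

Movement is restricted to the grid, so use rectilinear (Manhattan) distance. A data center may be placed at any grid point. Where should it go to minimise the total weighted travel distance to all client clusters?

(14, 20)

Manhattan distance separates: Σwᵢ(|x−xᵢ|+|y−yᵢ|) = Σwᵢ|x−xᵢ| + Σwᵢ|y−yᵢ|, so x and y are optimised independently as 1-D weighted medians.
Total weight W = 272; half = 136.
x-coordinate, sorted with cumulative weight:
  x=11 (Zone III, w=80) cum 80
  x=14 (Zone I, w=90) cum 170  ← median
  x=14 (Zone IV, w=90) cum 260
  x=16 (Zone II, w=12) cum 272
⇒ x* = 14
y-coordinate, sorted with cumulative weight:
  y=7 (Zone I, w=90) cum 90
  y=20 (Zone III, w=80) cum 170  ← median
  y=21 (Zone II, w=12) cum 182
  y=25 (Zone IV, w=90) cum 272
⇒ y* = 20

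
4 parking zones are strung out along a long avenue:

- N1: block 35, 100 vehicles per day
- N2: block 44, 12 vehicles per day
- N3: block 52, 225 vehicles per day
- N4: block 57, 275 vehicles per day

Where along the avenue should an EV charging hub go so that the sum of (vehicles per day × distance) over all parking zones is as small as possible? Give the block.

For a sum of weighted absolute distances on a line, the optimum is the weighted median (not the mean). Total weight W = 612; half-weight = 306.
Sort by position and accumulate weight:
  block 35 (N1, w=100) → cum 100
  block 44 (N2, w=12) → cum 112
  block 52 (N3, w=225) → cum 337  ≥ 306 → median here
  block 57 (N4, w=275) → cum 612
Optimal location: block 52.

x = 52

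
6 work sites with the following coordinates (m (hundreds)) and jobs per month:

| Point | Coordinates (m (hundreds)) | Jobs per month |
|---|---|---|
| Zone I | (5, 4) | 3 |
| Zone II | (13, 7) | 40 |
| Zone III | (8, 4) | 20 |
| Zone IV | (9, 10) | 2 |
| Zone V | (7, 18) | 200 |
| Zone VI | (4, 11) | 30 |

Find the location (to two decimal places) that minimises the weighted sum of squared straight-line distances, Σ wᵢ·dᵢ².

The minimiser of Σwᵢ‖p−pᵢ‖² is the weighted centroid p* = (Σwᵢpᵢ)/(Σwᵢ).
Σwᵢ = 295.
Σwᵢxᵢ = 3·5 + 40·13 + 20·8 + 2·9 + 200·7 + 30·4 = 2233.
Σwᵢyᵢ = 3·4 + 40·7 + 20·4 + 2·10 + 200·18 + 30·11 = 4322.
x* = 2233/295 = 7.57, y* = 4322/295 = 14.65.

(7.57, 14.65)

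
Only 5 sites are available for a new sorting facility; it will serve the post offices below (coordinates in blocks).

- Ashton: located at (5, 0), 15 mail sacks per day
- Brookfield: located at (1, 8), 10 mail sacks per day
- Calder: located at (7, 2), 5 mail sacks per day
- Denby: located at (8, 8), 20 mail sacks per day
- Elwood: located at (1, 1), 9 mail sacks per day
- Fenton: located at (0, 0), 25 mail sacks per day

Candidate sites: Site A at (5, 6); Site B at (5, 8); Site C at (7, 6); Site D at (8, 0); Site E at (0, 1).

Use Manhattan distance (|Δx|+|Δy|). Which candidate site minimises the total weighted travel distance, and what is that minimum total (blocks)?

Total weighted distance at each candidate:
  Site A (5, 6): total = 636
  Site B (5, 8): total = 684
  Site C (7, 6): total = 704
  Site D (8, 0): total = 642
  Site E (0, 1): total = 544
Minimum is at Site E with total 544 blocks.

Site E, total 544 blocks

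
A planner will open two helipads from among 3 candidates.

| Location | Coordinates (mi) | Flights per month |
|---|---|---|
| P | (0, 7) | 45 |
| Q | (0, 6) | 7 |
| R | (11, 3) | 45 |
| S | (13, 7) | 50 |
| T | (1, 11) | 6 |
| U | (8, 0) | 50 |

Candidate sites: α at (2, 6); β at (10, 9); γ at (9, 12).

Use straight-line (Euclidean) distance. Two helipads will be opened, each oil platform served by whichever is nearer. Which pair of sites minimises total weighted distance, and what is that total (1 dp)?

{α, β}, total 1023.5

Evaluate every pair (each demand assigned to the nearer of the two):
  {α, β}: total = 1023.5
  {α, γ}: total = 1304.5
  {β, γ}: total = 1495.3
Best pair: {α, β} with total 1023.5.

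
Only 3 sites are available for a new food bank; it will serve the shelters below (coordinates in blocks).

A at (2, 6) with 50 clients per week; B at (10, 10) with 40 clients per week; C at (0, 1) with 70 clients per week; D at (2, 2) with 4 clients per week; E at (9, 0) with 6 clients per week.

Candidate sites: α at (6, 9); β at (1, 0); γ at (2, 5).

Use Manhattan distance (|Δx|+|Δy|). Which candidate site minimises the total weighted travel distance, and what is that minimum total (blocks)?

γ, total 1074 blocks

Total weighted distance at each candidate:
  α (6, 9): total = 1646
  β (1, 0): total = 1310
  γ (2, 5): total = 1074
Minimum is at γ with total 1074 blocks.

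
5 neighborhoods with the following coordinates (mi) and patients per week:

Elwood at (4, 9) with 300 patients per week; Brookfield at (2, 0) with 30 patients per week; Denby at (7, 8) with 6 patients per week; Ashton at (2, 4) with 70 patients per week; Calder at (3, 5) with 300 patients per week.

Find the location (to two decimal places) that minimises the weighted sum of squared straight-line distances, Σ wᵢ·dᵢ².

The minimiser of Σwᵢ‖p−pᵢ‖² is the weighted centroid p* = (Σwᵢpᵢ)/(Σwᵢ).
Σwᵢ = 706.
Σwᵢxᵢ = 300·4 + 30·2 + 6·7 + 70·2 + 300·3 = 2342.
Σwᵢyᵢ = 300·9 + 30·0 + 6·8 + 70·4 + 300·5 = 4528.
x* = 2342/706 = 3.32, y* = 4528/706 = 6.41.

(3.32, 6.41)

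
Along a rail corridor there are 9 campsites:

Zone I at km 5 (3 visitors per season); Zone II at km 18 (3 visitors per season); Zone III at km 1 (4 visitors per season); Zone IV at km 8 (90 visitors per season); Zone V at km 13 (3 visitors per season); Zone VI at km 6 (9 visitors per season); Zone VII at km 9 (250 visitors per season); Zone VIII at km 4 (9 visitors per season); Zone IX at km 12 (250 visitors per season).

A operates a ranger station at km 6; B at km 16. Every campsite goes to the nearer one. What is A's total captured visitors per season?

The indifferent point is the midpoint (6+16)/2 = 11; campsites left of it (closer to A at 6) go to A, those right go to B.
  Zone III at 1 (w=4) → A
  Zone VIII at 4 (w=9) → A
  Zone I at 5 (w=3) → A
  Zone VI at 6 (w=9) → A
  Zone IV at 8 (w=90) → A
  Zone VII at 9 (w=250) → A
  Zone IX at 12 (w=250) → B
  Zone V at 13 (w=3) → B
  Zone II at 18 (w=3) → B
A captures 365; B captures 256.

365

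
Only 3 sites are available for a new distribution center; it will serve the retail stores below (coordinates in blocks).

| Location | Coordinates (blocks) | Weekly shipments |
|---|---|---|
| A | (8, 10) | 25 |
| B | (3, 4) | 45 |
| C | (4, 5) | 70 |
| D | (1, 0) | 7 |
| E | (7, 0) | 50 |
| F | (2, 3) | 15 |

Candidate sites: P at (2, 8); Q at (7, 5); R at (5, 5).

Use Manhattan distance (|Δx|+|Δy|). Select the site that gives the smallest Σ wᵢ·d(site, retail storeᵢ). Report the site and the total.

Total weighted distance at each candidate:
  P (2, 8): total = 1563
  Q (7, 5): total = 1017
  R (5, 5): total = 893
Minimum is at R with total 893 blocks.

R, total 893 blocks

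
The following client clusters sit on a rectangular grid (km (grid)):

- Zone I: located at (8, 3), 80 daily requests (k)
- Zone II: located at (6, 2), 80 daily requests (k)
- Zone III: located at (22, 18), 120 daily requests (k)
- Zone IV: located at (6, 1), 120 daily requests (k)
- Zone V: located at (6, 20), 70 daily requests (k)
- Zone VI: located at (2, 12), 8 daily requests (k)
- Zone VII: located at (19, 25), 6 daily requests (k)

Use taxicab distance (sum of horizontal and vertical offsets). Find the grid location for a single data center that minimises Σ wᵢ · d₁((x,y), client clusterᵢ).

Manhattan distance separates: Σwᵢ(|x−xᵢ|+|y−yᵢ|) = Σwᵢ|x−xᵢ| + Σwᵢ|y−yᵢ|, so x and y are optimised independently as 1-D weighted medians.
Total weight W = 484; half = 242.
x-coordinate, sorted with cumulative weight:
  x=2 (Zone VI, w=8) cum 8
  x=6 (Zone II, w=80) cum 88
  x=6 (Zone IV, w=120) cum 208
  x=6 (Zone V, w=70) cum 278  ← median
  x=8 (Zone I, w=80) cum 358
  x=19 (Zone VII, w=6) cum 364
  x=22 (Zone III, w=120) cum 484
⇒ x* = 6
y-coordinate, sorted with cumulative weight:
  y=1 (Zone IV, w=120) cum 120
  y=2 (Zone II, w=80) cum 200
  y=3 (Zone I, w=80) cum 280  ← median
  y=12 (Zone VI, w=8) cum 288
  y=18 (Zone III, w=120) cum 408
  y=20 (Zone V, w=70) cum 478
  y=25 (Zone VII, w=6) cum 484
⇒ y* = 3

(6, 3)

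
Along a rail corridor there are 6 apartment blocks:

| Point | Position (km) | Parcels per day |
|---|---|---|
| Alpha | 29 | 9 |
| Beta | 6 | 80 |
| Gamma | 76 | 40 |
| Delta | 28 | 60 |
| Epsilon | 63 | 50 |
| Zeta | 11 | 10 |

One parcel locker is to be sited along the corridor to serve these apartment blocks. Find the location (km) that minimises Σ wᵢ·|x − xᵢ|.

x = 28

For a sum of weighted absolute distances on a line, the optimum is the weighted median (not the mean). Total weight W = 249; half-weight = 124.5.
Sort by position and accumulate weight:
  km 6 (Beta, w=80) → cum 80
  km 11 (Zeta, w=10) → cum 90
  km 28 (Delta, w=60) → cum 150  ≥ 124.5 → median here
  km 29 (Alpha, w=9) → cum 159
  km 63 (Epsilon, w=50) → cum 209
  km 76 (Gamma, w=40) → cum 249
Optimal location: km 28.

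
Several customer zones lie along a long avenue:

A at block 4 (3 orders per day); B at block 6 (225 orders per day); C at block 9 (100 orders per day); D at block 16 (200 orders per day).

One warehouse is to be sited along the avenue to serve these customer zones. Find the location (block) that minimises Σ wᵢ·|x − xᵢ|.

For a sum of weighted absolute distances on a line, the optimum is the weighted median (not the mean). Total weight W = 528; half-weight = 264.
Sort by position and accumulate weight:
  block 4 (A, w=3) → cum 3
  block 6 (B, w=225) → cum 228
  block 9 (C, w=100) → cum 328  ≥ 264 → median here
  block 16 (D, w=200) → cum 528
Optimal location: block 9.

x = 9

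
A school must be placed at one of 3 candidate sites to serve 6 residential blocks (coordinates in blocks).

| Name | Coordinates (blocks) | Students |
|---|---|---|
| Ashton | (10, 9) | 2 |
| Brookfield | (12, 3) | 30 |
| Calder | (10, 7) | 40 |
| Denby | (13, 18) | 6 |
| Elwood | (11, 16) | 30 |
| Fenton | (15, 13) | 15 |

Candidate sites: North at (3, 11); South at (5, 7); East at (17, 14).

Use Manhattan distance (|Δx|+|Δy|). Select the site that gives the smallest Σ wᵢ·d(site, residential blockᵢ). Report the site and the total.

South, total 1348 blocks

Total weighted distance at each candidate:
  North (3, 11): total = 1670
  South (5, 7): total = 1348
  East (17, 14): total = 1397
Minimum is at South with total 1348 blocks.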